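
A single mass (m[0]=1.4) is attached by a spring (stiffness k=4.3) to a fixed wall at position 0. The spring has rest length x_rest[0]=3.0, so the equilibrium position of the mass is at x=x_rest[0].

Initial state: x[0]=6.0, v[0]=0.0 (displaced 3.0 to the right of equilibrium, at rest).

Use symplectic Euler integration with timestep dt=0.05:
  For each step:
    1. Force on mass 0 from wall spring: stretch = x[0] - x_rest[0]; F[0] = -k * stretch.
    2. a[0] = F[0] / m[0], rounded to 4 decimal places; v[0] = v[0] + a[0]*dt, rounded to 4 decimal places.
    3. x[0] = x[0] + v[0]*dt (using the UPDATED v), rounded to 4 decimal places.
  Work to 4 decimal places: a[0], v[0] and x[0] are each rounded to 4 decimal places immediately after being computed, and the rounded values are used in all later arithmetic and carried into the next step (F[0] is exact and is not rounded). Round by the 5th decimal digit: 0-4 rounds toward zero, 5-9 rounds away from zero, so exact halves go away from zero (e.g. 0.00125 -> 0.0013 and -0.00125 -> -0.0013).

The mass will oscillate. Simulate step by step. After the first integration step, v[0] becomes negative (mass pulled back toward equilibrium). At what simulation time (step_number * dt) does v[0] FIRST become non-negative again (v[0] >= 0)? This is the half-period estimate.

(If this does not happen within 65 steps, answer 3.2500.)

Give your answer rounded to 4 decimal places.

Step 0: x=[6.0000] v=[0.0000]
Step 1: x=[5.9770] v=[-0.4607]
Step 2: x=[5.9311] v=[-0.9179]
Step 3: x=[5.8627] v=[-1.3680]
Step 4: x=[5.7723] v=[-1.8076]
Step 5: x=[5.6606] v=[-2.2333]
Step 6: x=[5.5285] v=[-2.6419]
Step 7: x=[5.3770] v=[-3.0302]
Step 8: x=[5.2072] v=[-3.3952]
Step 9: x=[5.0205] v=[-3.7342]
Step 10: x=[4.8183] v=[-4.0445]
Step 11: x=[4.6021] v=[-4.3237]
Step 12: x=[4.3736] v=[-4.5697]
Step 13: x=[4.1346] v=[-4.7806]
Step 14: x=[3.8869] v=[-4.9548]
Step 15: x=[3.6324] v=[-5.0910]
Step 16: x=[3.3730] v=[-5.1881]
Step 17: x=[3.1107] v=[-5.2454]
Step 18: x=[2.8476] v=[-5.2624]
Step 19: x=[2.5857] v=[-5.2390]
Step 20: x=[2.3269] v=[-5.1754]
Step 21: x=[2.0733] v=[-5.0720]
Step 22: x=[1.8268] v=[-4.9297]
Step 23: x=[1.5893] v=[-4.7495]
Step 24: x=[1.3627] v=[-4.5329]
Step 25: x=[1.1486] v=[-4.2815]
Step 26: x=[0.9487] v=[-3.9972]
Step 27: x=[0.7646] v=[-3.6822]
Step 28: x=[0.5977] v=[-3.3389]
Step 29: x=[0.4492] v=[-2.9700]
Step 30: x=[0.3203] v=[-2.5783]
Step 31: x=[0.2120] v=[-2.1668]
Step 32: x=[0.1251] v=[-1.7386]
Step 33: x=[0.0602] v=[-1.2971]
Step 34: x=[0.0179] v=[-0.8456]
Step 35: x=[-0.0015] v=[-0.3876]
Step 36: x=[0.0022] v=[0.0733]
First v>=0 after going negative at step 36, time=1.8000

Answer: 1.8000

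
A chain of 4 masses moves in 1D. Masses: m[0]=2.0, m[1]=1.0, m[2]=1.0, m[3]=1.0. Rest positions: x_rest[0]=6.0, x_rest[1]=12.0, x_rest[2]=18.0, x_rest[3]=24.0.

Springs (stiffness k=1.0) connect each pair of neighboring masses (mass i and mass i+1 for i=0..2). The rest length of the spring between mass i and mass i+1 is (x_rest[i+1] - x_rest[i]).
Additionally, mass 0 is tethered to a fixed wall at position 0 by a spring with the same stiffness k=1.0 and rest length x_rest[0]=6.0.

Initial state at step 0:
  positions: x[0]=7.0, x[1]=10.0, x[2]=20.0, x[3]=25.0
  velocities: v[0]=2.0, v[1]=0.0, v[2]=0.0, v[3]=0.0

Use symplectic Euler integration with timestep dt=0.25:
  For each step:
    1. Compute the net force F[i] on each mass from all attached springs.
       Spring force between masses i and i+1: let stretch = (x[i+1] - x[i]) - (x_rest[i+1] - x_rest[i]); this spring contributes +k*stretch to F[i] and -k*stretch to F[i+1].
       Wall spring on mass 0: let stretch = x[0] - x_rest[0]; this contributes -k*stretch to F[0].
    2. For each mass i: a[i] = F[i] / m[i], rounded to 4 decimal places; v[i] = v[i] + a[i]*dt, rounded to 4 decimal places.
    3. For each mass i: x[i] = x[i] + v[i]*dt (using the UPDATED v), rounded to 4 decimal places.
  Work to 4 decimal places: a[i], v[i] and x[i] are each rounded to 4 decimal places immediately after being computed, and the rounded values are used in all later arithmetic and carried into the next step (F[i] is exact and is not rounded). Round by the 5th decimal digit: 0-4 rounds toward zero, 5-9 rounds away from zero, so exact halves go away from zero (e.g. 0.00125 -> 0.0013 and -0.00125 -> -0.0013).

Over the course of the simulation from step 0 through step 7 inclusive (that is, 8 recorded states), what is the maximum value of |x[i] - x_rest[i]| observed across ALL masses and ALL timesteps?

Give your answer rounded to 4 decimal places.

Step 0: x=[7.0000 10.0000 20.0000 25.0000] v=[2.0000 0.0000 0.0000 0.0000]
Step 1: x=[7.3750 10.4375 19.6875 25.0625] v=[1.5000 1.7500 -1.2500 0.2500]
Step 2: x=[7.6152 11.2617 19.1328 25.1641] v=[0.9609 3.2969 -2.2188 0.4063]
Step 3: x=[7.7314 12.3500 18.4631 25.2637] v=[0.4648 4.3531 -2.6788 0.3985]
Step 4: x=[7.7503 13.5317 17.8364 25.3133] v=[0.0757 4.7267 -2.5069 0.1984]
Step 5: x=[7.7077 14.6211 17.4079 25.2706] v=[-0.1704 4.3575 -1.7139 -0.1708]
Step 6: x=[7.6403 15.4526 17.2967 25.1115] v=[-0.2697 3.3259 -0.4449 -0.6365]
Step 7: x=[7.5783 15.9111 17.5587 24.8390] v=[-0.2482 1.8339 1.0478 -1.0902]
Max displacement = 3.9111

Answer: 3.9111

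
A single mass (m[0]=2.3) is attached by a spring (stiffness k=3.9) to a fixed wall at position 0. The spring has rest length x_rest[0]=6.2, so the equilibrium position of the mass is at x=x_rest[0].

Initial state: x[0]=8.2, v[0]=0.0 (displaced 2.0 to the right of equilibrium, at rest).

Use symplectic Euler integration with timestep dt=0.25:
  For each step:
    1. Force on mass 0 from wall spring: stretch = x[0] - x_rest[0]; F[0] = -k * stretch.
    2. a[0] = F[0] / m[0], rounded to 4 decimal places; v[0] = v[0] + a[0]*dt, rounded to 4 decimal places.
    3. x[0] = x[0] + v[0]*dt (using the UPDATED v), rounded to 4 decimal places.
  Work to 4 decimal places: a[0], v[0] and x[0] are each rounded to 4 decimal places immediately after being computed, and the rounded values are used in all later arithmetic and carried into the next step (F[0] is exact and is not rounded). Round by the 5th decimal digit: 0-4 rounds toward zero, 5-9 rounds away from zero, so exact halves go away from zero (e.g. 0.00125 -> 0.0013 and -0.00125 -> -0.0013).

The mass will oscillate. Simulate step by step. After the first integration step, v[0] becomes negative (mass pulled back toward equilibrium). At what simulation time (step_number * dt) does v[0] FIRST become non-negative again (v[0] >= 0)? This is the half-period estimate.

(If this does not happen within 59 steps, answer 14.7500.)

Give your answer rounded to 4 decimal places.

Answer: 2.5000

Derivation:
Step 0: x=[8.2000] v=[0.0000]
Step 1: x=[7.9881] v=[-0.8478]
Step 2: x=[7.5867] v=[-1.6058]
Step 3: x=[7.0383] v=[-2.1937]
Step 4: x=[6.4010] v=[-2.5491]
Step 5: x=[5.7424] v=[-2.6343]
Step 6: x=[5.1323] v=[-2.4403]
Step 7: x=[4.6354] v=[-1.9877]
Step 8: x=[4.3043] v=[-1.3245]
Step 9: x=[4.1741] v=[-0.5209]
Step 10: x=[4.2586] v=[0.3379]
First v>=0 after going negative at step 10, time=2.5000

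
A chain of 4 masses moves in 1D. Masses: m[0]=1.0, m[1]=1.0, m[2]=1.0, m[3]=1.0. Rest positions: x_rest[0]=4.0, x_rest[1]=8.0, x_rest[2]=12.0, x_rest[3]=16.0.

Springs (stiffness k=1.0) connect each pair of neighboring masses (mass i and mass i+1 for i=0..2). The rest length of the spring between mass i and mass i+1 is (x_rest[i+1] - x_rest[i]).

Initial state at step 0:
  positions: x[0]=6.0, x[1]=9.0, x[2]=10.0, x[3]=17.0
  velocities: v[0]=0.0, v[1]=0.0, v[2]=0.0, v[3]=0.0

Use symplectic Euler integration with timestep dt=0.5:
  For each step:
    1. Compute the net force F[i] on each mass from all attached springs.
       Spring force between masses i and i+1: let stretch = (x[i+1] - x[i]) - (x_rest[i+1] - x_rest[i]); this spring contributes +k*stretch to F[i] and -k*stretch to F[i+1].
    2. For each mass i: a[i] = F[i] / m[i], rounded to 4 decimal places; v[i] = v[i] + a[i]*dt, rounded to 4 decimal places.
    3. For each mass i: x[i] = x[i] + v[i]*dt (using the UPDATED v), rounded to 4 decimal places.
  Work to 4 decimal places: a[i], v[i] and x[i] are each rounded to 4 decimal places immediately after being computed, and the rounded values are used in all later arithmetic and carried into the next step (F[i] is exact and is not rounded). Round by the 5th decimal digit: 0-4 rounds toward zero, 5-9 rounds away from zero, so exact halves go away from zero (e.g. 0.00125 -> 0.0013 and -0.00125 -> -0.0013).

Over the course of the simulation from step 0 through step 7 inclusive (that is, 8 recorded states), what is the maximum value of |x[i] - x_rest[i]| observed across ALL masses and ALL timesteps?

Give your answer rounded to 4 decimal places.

Step 0: x=[6.0000 9.0000 10.0000 17.0000] v=[0.0000 0.0000 0.0000 0.0000]
Step 1: x=[5.7500 8.5000 11.5000 16.2500] v=[-0.5000 -1.0000 3.0000 -1.5000]
Step 2: x=[5.1875 8.0625 13.4375 15.3125] v=[-1.1250 -0.8750 3.8750 -1.8750]
Step 3: x=[4.3438 8.2500 14.5000 14.9063] v=[-1.6875 0.3750 2.1250 -0.8125]
Step 4: x=[3.4766 9.0235 14.1016 15.3985] v=[-1.7344 1.5469 -0.7969 0.9844]
Step 5: x=[2.9961 9.6798 12.7579 16.5665] v=[-0.9610 1.3125 -2.6875 2.3360]
Step 6: x=[3.1866 9.4347 11.5968 17.7824] v=[0.3809 -0.4903 -2.3223 2.4317]
Step 7: x=[3.9391 8.1681 11.4415 18.4519] v=[1.5050 -2.5333 -0.3106 1.3389]
Max displacement = 2.5000

Answer: 2.5000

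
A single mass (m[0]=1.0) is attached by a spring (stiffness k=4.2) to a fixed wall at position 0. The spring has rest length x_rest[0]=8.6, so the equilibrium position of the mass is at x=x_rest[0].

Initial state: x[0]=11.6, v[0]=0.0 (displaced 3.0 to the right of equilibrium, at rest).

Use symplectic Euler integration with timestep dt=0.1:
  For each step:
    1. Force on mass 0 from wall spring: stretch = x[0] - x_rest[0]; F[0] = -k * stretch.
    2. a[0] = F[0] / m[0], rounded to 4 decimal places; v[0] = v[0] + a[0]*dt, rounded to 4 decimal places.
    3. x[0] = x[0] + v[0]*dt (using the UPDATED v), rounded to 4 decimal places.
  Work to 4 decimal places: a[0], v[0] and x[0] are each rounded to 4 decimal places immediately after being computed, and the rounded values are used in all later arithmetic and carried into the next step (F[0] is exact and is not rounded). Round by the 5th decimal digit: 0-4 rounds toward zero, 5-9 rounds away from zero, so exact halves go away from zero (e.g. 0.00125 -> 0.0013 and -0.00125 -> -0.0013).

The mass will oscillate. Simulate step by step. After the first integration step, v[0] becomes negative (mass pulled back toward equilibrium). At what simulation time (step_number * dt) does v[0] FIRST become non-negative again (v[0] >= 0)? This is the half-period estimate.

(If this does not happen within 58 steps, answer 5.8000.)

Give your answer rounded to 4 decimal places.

Step 0: x=[11.6000] v=[0.0000]
Step 1: x=[11.4740] v=[-1.2600]
Step 2: x=[11.2273] v=[-2.4671]
Step 3: x=[10.8702] v=[-3.5706]
Step 4: x=[10.4178] v=[-4.5241]
Step 5: x=[9.8890] v=[-5.2876]
Step 6: x=[9.3061] v=[-5.8290]
Step 7: x=[8.6935] v=[-6.1256]
Step 8: x=[8.0770] v=[-6.1649]
Step 9: x=[7.4825] v=[-5.9452]
Step 10: x=[6.9349] v=[-5.4759]
Step 11: x=[6.4572] v=[-4.7766]
Step 12: x=[6.0695] v=[-3.8766]
Step 13: x=[5.7881] v=[-2.8138]
Step 14: x=[5.6248] v=[-1.6328]
Step 15: x=[5.5865] v=[-0.3832]
Step 16: x=[5.6748] v=[0.8825]
First v>=0 after going negative at step 16, time=1.6000

Answer: 1.6000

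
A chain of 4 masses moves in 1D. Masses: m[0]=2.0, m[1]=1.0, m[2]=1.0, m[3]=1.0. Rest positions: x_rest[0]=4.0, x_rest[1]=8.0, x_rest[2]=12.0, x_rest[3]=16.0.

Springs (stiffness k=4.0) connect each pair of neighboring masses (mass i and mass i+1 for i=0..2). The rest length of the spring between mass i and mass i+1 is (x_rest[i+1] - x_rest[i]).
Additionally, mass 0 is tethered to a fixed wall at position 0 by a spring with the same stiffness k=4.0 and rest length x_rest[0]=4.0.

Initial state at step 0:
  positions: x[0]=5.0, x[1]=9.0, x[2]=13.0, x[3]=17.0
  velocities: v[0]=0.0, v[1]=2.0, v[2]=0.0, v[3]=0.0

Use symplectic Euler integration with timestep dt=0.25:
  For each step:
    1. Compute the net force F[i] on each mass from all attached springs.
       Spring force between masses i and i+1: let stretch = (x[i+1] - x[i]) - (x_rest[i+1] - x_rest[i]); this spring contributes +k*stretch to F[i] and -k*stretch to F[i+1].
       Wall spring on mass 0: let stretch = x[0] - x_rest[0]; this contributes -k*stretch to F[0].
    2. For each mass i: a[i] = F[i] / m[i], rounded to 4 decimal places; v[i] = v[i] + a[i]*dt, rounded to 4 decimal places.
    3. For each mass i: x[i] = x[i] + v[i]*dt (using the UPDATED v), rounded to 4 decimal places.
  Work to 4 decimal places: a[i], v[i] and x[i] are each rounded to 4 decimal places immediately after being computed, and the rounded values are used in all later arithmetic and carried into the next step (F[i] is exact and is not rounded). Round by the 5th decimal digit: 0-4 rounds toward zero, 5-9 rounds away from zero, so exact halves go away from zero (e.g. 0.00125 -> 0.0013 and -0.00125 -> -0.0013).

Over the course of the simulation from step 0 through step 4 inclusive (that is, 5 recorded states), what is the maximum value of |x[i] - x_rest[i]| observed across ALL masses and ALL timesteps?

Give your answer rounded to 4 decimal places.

Step 0: x=[5.0000 9.0000 13.0000 17.0000] v=[0.0000 2.0000 0.0000 0.0000]
Step 1: x=[4.8750 9.5000 13.0000 17.0000] v=[-0.5000 2.0000 0.0000 0.0000]
Step 2: x=[4.7188 9.7188 13.1250 17.0000] v=[-0.6250 0.8750 0.5000 0.0000]
Step 3: x=[4.5977 9.5391 13.3672 17.0313] v=[-0.4844 -0.7188 0.9688 0.1250]
Step 4: x=[4.5196 9.0811 13.5684 17.1465] v=[-0.3126 -1.8321 0.8048 0.4609]
Max displacement = 1.7188

Answer: 1.7188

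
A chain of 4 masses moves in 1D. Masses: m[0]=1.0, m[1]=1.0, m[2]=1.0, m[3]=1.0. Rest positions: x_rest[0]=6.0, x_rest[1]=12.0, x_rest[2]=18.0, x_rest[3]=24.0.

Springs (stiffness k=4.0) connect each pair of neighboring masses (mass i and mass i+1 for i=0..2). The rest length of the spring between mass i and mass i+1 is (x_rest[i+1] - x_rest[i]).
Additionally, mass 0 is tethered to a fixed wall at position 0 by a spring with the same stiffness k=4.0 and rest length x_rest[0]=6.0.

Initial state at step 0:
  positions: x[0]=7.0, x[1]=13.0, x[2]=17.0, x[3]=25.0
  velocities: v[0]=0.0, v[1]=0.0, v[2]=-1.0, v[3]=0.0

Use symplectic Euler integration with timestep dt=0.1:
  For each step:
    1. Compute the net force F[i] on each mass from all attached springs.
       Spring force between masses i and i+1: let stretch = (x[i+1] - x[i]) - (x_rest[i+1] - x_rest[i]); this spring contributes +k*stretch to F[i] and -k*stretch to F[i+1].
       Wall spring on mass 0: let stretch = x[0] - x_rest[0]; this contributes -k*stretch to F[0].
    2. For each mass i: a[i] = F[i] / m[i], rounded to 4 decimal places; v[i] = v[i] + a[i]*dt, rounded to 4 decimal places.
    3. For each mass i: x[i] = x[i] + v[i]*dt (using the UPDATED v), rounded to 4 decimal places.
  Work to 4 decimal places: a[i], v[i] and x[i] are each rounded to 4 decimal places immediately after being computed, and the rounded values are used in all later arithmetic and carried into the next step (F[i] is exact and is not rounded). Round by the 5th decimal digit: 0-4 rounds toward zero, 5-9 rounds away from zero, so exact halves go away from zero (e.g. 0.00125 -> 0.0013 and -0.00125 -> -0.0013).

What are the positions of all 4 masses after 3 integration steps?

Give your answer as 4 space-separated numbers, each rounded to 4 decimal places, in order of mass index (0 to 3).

Answer: 6.7603 12.5590 17.5974 24.5513

Derivation:
Step 0: x=[7.0000 13.0000 17.0000 25.0000] v=[0.0000 0.0000 -1.0000 0.0000]
Step 1: x=[6.9600 12.9200 17.0600 24.9200] v=[-0.4000 -0.8000 0.6000 -0.8000]
Step 2: x=[6.8800 12.7672 17.2688 24.7656] v=[-0.8000 -1.5280 2.0880 -1.5440]
Step 3: x=[6.7603 12.5590 17.5974 24.5513] v=[-1.1971 -2.0822 3.2861 -2.1427]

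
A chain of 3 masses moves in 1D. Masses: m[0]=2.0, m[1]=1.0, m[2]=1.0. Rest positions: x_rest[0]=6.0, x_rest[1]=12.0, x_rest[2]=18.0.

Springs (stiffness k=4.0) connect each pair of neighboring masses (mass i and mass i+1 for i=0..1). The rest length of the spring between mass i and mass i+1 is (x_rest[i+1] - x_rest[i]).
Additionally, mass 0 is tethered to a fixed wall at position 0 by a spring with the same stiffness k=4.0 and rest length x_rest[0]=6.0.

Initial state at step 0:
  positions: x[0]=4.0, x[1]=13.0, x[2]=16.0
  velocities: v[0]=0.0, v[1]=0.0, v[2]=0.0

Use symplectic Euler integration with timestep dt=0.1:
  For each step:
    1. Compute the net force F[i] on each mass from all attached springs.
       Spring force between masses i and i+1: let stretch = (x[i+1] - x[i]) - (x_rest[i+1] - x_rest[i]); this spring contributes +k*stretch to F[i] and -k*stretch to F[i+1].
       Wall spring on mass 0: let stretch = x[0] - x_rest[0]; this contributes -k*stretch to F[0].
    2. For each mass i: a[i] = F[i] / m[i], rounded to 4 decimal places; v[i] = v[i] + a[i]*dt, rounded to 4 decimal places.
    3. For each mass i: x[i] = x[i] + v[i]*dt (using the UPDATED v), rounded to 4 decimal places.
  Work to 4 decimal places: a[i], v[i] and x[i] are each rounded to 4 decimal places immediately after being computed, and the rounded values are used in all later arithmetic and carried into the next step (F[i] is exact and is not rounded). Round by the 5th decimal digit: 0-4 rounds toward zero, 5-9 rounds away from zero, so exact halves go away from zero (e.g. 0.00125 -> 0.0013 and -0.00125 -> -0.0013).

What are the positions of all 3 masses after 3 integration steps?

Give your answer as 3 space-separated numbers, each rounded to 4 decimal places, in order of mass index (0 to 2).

Step 0: x=[4.0000 13.0000 16.0000] v=[0.0000 0.0000 0.0000]
Step 1: x=[4.1000 12.7600 16.1200] v=[1.0000 -2.4000 1.2000]
Step 2: x=[4.2912 12.3080 16.3456] v=[1.9120 -4.5200 2.2560]
Step 3: x=[4.5569 11.6968 16.6497] v=[2.6571 -6.1117 3.0410]

Answer: 4.5569 11.6968 16.6497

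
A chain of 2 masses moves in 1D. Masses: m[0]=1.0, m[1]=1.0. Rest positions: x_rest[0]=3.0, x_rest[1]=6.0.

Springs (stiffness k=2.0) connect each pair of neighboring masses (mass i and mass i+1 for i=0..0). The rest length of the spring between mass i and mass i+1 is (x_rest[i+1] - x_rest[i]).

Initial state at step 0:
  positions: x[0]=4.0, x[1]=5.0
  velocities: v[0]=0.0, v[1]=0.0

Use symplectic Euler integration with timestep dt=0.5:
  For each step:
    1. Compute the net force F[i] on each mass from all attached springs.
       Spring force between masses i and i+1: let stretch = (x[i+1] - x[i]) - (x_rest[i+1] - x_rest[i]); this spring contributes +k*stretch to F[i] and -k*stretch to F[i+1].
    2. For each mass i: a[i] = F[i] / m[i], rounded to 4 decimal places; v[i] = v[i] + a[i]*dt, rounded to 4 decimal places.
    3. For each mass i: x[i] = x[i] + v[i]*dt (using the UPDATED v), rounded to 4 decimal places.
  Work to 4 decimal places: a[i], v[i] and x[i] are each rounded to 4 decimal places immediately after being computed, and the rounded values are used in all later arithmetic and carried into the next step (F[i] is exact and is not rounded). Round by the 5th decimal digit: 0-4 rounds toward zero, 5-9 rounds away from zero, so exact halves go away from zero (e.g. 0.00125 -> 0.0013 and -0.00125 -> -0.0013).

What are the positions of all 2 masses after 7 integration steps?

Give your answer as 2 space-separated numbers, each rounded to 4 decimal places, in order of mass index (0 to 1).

Step 0: x=[4.0000 5.0000] v=[0.0000 0.0000]
Step 1: x=[3.0000 6.0000] v=[-2.0000 2.0000]
Step 2: x=[2.0000 7.0000] v=[-2.0000 2.0000]
Step 3: x=[2.0000 7.0000] v=[0.0000 0.0000]
Step 4: x=[3.0000 6.0000] v=[2.0000 -2.0000]
Step 5: x=[4.0000 5.0000] v=[2.0000 -2.0000]
Step 6: x=[4.0000 5.0000] v=[0.0000 0.0000]
Step 7: x=[3.0000 6.0000] v=[-2.0000 2.0000]

Answer: 3.0000 6.0000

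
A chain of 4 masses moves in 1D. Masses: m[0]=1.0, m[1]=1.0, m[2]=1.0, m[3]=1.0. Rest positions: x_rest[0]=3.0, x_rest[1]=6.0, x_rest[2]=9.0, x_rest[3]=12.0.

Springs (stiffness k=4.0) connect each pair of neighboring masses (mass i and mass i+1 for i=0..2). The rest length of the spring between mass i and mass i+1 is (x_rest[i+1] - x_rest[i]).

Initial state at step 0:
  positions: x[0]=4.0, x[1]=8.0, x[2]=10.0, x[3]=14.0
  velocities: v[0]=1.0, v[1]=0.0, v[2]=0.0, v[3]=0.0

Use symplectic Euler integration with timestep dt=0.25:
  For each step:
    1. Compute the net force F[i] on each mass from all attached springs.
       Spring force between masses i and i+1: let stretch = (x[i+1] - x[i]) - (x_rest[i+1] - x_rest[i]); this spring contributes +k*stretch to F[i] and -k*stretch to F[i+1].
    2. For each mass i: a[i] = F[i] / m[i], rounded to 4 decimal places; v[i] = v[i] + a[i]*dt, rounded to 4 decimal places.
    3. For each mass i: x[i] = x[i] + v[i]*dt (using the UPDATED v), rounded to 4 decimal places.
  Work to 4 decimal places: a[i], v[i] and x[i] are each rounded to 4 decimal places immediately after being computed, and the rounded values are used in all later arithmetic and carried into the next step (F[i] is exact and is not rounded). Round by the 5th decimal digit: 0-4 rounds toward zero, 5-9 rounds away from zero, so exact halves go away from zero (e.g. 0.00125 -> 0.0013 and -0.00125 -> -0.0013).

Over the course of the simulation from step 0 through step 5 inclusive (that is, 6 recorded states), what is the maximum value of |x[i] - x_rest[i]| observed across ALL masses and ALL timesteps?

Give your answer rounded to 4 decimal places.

Answer: 2.4414

Derivation:
Step 0: x=[4.0000 8.0000 10.0000 14.0000] v=[1.0000 0.0000 0.0000 0.0000]
Step 1: x=[4.5000 7.5000 10.5000 13.7500] v=[2.0000 -2.0000 2.0000 -1.0000]
Step 2: x=[5.0000 7.0000 11.0625 13.4375] v=[2.0000 -2.0000 2.2500 -1.2500]
Step 3: x=[5.2500 7.0156 11.2031 13.2813] v=[1.0000 0.0625 0.5625 -0.6250]
Step 4: x=[5.1914 7.6367 10.8164 13.3555] v=[-0.2344 2.4844 -1.5468 0.2968]
Step 5: x=[4.9941 8.4414 10.2696 13.5449] v=[-0.7891 3.2188 -2.1874 0.7577]
Max displacement = 2.4414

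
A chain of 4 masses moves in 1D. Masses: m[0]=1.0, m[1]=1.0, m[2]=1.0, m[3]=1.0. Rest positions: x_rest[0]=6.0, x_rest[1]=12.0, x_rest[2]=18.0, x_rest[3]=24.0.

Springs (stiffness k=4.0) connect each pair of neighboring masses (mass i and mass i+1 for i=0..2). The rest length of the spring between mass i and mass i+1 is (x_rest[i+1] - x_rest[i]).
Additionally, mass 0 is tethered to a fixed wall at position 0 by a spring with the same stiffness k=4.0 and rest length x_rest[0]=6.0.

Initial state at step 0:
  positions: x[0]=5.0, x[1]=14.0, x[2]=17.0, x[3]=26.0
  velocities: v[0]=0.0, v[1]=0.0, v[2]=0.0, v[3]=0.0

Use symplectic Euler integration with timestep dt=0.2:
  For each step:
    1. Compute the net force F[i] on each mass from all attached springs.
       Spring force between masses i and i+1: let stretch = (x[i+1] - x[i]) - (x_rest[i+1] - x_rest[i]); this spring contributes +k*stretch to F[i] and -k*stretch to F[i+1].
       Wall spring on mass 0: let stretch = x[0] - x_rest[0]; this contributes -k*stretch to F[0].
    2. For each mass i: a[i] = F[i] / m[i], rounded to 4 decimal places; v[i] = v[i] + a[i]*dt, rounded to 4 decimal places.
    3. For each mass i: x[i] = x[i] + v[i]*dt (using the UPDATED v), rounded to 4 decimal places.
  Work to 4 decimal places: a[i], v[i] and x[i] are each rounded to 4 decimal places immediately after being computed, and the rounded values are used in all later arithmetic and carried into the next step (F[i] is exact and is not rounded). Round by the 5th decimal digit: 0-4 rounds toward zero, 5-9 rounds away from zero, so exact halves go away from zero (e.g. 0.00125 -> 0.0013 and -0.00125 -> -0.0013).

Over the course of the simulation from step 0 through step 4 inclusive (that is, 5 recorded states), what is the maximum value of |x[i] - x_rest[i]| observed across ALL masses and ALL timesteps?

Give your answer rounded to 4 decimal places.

Answer: 2.4619

Derivation:
Step 0: x=[5.0000 14.0000 17.0000 26.0000] v=[0.0000 0.0000 0.0000 0.0000]
Step 1: x=[5.6400 13.0400 17.9600 25.5200] v=[3.2000 -4.8000 4.8000 -2.4000]
Step 2: x=[6.5616 11.6832 19.3424 24.7904] v=[4.6080 -6.7840 6.9120 -3.6480]
Step 3: x=[7.2528 10.7324 20.3710 24.1491] v=[3.4560 -4.7539 5.1430 -3.2064]
Step 4: x=[7.3403 10.7671 20.4619 23.8633] v=[0.4374 0.1733 0.4546 -1.4289]
Max displacement = 2.4619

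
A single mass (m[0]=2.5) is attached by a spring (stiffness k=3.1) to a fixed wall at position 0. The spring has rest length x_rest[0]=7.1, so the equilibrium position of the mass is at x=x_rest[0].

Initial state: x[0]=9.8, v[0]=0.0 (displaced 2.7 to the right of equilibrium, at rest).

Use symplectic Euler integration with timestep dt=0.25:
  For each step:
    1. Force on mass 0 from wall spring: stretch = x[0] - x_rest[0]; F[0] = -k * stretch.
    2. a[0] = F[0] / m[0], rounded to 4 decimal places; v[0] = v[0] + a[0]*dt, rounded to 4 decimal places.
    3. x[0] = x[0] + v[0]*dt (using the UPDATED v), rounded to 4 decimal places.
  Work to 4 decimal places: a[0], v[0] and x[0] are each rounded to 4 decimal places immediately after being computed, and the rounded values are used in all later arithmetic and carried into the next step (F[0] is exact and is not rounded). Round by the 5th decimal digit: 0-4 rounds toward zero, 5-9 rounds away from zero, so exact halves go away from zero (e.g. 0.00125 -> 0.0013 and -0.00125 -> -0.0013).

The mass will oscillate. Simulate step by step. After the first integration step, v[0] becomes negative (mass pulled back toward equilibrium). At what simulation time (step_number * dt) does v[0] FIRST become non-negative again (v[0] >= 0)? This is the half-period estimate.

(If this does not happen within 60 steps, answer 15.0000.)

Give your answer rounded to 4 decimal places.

Step 0: x=[9.8000] v=[0.0000]
Step 1: x=[9.5908] v=[-0.8370]
Step 2: x=[9.1885] v=[-1.6092]
Step 3: x=[8.6244] v=[-2.2566]
Step 4: x=[7.9421] v=[-2.7292]
Step 5: x=[7.1945] v=[-2.9903]
Step 6: x=[6.4396] v=[-3.0196]
Step 7: x=[5.7359] v=[-2.8149]
Step 8: x=[5.1379] v=[-2.3920]
Step 9: x=[4.6920] v=[-1.7838]
Step 10: x=[4.4327] v=[-1.0373]
Step 11: x=[4.3801] v=[-0.2104]
Step 12: x=[4.5383] v=[0.6328]
First v>=0 after going negative at step 12, time=3.0000

Answer: 3.0000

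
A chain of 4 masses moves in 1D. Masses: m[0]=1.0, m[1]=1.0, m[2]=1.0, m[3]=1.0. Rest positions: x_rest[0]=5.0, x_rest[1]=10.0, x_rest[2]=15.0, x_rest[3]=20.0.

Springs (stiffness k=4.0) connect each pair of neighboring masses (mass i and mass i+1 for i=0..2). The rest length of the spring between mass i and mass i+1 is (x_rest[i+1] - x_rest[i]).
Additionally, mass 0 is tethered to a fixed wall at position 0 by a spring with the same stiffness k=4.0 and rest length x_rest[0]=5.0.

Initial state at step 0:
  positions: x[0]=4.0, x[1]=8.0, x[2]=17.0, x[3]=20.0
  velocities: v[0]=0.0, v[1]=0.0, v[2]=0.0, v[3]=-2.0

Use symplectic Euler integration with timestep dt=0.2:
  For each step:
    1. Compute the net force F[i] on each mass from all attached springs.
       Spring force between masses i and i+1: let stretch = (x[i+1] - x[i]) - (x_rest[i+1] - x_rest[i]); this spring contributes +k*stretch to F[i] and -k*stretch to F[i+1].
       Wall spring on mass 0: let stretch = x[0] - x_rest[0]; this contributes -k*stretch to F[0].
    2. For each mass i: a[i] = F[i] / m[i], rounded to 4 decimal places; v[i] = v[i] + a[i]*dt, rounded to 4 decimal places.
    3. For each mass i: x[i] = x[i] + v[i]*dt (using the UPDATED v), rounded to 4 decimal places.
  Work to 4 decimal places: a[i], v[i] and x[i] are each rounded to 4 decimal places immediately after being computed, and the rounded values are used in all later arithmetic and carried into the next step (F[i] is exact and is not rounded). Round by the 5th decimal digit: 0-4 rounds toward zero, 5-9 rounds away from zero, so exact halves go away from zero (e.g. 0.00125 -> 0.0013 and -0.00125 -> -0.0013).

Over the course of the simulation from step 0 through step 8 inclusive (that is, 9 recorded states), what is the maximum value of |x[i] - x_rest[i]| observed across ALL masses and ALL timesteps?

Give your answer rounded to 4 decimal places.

Step 0: x=[4.0000 8.0000 17.0000 20.0000] v=[0.0000 0.0000 0.0000 -2.0000]
Step 1: x=[4.0000 8.8000 16.0400 19.9200] v=[0.0000 4.0000 -4.8000 -0.4000]
Step 2: x=[4.1280 9.9904 14.5424 20.0192] v=[0.6400 5.9520 -7.4880 0.4960]
Step 3: x=[4.5335 10.9711 13.1928 20.0421] v=[2.0275 4.9037 -6.7482 0.1146]
Step 4: x=[5.2437 11.2773 12.5836 19.7691] v=[3.5508 1.5310 -3.0461 -1.3648]
Step 5: x=[6.0802 10.8271 12.9151 19.1465] v=[4.1827 -2.2508 1.6573 -3.1132]
Step 6: x=[6.7034 9.9515 13.9095 18.3268] v=[3.1161 -4.3779 4.9720 -4.0983]
Step 7: x=[6.7738 9.1895 14.9774 17.6004] v=[0.3519 -3.8100 5.3394 -3.6321]
Step 8: x=[6.1469 8.9671 15.5389 17.2543] v=[-3.1346 -1.1122 2.8075 -1.7305]
Max displacement = 2.7457

Answer: 2.7457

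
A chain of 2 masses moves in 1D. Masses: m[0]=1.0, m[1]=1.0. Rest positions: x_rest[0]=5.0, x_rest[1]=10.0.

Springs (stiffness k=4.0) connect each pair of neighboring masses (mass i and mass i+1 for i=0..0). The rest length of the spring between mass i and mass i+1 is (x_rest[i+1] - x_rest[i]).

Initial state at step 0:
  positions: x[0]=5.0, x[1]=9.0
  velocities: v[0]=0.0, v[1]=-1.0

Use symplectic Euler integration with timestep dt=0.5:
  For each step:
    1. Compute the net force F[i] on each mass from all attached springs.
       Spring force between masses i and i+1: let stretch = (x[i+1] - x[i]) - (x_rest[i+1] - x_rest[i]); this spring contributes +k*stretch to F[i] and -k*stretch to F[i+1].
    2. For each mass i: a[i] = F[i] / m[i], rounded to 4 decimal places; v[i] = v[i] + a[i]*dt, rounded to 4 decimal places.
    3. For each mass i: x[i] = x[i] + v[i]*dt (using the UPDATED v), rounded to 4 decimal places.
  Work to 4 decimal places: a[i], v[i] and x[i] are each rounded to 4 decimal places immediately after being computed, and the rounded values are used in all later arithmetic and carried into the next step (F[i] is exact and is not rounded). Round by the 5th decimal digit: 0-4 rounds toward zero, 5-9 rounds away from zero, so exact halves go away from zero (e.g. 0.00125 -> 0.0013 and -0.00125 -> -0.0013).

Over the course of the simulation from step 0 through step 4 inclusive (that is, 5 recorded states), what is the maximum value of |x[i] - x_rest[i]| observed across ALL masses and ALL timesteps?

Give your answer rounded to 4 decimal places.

Step 0: x=[5.0000 9.0000] v=[0.0000 -1.0000]
Step 1: x=[4.0000 9.5000] v=[-2.0000 1.0000]
Step 2: x=[3.5000 9.5000] v=[-1.0000 0.0000]
Step 3: x=[4.0000 8.5000] v=[1.0000 -2.0000]
Step 4: x=[4.0000 8.0000] v=[0.0000 -1.0000]
Max displacement = 2.0000

Answer: 2.0000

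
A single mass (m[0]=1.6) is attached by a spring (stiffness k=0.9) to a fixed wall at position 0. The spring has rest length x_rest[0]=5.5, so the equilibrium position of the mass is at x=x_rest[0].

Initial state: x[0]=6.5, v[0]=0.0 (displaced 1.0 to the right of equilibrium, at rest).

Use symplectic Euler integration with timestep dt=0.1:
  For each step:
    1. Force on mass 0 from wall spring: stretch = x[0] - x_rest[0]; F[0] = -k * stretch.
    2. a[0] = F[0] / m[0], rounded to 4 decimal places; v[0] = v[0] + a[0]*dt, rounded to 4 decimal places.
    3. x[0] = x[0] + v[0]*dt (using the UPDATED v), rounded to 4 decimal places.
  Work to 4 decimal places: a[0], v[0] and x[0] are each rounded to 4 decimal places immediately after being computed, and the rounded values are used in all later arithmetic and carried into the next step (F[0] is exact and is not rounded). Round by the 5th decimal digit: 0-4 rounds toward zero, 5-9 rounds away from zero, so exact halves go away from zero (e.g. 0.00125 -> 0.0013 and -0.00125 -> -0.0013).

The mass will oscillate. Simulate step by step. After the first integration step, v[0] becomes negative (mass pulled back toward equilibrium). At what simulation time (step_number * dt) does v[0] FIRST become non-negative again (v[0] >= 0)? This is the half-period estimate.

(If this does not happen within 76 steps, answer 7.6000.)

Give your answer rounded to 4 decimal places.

Answer: 4.2000

Derivation:
Step 0: x=[6.5000] v=[0.0000]
Step 1: x=[6.4944] v=[-0.0563]
Step 2: x=[6.4832] v=[-0.1122]
Step 3: x=[6.4665] v=[-0.1675]
Step 4: x=[6.4443] v=[-0.2219]
Step 5: x=[6.4168] v=[-0.2750]
Step 6: x=[6.3841] v=[-0.3266]
Step 7: x=[6.3465] v=[-0.3763]
Step 8: x=[6.3041] v=[-0.4239]
Step 9: x=[6.2572] v=[-0.4691]
Step 10: x=[6.2060] v=[-0.5117]
Step 11: x=[6.1509] v=[-0.5514]
Step 12: x=[6.0921] v=[-0.5880]
Step 13: x=[6.0300] v=[-0.6213]
Step 14: x=[5.9649] v=[-0.6511]
Step 15: x=[5.8972] v=[-0.6773]
Step 16: x=[5.8272] v=[-0.6996]
Step 17: x=[5.7554] v=[-0.7180]
Step 18: x=[5.6822] v=[-0.7324]
Step 19: x=[5.6079] v=[-0.7427]
Step 20: x=[5.5330] v=[-0.7488]
Step 21: x=[5.4579] v=[-0.7507]
Step 22: x=[5.3831] v=[-0.7483]
Step 23: x=[5.3089] v=[-0.7417]
Step 24: x=[5.2358] v=[-0.7310]
Step 25: x=[5.1642] v=[-0.7161]
Step 26: x=[5.0945] v=[-0.6972]
Step 27: x=[5.0271] v=[-0.6744]
Step 28: x=[4.9623] v=[-0.6478]
Step 29: x=[4.9005] v=[-0.6176]
Step 30: x=[4.8421] v=[-0.5839]
Step 31: x=[4.7874] v=[-0.5469]
Step 32: x=[4.7367] v=[-0.5068]
Step 33: x=[4.6903] v=[-0.4639]
Step 34: x=[4.6485] v=[-0.4184]
Step 35: x=[4.6115] v=[-0.3705]
Step 36: x=[4.5795] v=[-0.3205]
Step 37: x=[4.5526] v=[-0.2687]
Step 38: x=[4.5311] v=[-0.2154]
Step 39: x=[4.5150] v=[-0.1609]
Step 40: x=[4.5045] v=[-0.1055]
Step 41: x=[4.4996] v=[-0.0495]
Step 42: x=[4.5003] v=[0.0068]
First v>=0 after going negative at step 42, time=4.2000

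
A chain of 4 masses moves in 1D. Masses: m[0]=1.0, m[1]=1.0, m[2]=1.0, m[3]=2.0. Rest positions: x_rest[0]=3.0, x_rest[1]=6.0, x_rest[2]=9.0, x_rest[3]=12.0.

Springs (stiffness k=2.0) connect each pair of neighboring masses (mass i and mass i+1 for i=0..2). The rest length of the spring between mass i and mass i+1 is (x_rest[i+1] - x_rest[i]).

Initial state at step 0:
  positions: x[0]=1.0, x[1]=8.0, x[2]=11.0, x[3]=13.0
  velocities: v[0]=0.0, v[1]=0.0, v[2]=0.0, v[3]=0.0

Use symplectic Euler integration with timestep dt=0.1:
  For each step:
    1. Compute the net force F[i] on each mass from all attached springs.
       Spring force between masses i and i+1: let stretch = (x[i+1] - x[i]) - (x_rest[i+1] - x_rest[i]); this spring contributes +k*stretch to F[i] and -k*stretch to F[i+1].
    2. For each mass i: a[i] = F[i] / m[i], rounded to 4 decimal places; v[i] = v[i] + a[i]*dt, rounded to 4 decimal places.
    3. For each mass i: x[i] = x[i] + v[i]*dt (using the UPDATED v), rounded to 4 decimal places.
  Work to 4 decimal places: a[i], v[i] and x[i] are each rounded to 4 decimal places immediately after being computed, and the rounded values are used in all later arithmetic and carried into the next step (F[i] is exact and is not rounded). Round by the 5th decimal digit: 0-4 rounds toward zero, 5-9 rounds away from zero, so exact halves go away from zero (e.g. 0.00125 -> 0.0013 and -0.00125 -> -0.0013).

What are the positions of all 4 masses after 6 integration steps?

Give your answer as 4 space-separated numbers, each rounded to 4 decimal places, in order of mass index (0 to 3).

Answer: 2.4684 6.6075 10.5465 13.1889

Derivation:
Step 0: x=[1.0000 8.0000 11.0000 13.0000] v=[0.0000 0.0000 0.0000 0.0000]
Step 1: x=[1.0800 7.9200 10.9800 13.0100] v=[0.8000 -0.8000 -0.2000 0.1000]
Step 2: x=[1.2368 7.7644 10.9394 13.0297] v=[1.5680 -1.5560 -0.4060 0.1970]
Step 3: x=[1.4642 7.5418 10.8771 13.0585] v=[2.2735 -2.2265 -0.6229 0.2880]
Step 4: x=[1.7531 7.2643 10.7917 13.0955] v=[2.8890 -2.7750 -0.8537 0.3699]
Step 5: x=[2.0922 6.9471 10.6819 13.1395] v=[3.3912 -3.1718 -1.0984 0.4395]
Step 6: x=[2.4684 6.6075 10.5465 13.1889] v=[3.7622 -3.3958 -1.3538 0.4937]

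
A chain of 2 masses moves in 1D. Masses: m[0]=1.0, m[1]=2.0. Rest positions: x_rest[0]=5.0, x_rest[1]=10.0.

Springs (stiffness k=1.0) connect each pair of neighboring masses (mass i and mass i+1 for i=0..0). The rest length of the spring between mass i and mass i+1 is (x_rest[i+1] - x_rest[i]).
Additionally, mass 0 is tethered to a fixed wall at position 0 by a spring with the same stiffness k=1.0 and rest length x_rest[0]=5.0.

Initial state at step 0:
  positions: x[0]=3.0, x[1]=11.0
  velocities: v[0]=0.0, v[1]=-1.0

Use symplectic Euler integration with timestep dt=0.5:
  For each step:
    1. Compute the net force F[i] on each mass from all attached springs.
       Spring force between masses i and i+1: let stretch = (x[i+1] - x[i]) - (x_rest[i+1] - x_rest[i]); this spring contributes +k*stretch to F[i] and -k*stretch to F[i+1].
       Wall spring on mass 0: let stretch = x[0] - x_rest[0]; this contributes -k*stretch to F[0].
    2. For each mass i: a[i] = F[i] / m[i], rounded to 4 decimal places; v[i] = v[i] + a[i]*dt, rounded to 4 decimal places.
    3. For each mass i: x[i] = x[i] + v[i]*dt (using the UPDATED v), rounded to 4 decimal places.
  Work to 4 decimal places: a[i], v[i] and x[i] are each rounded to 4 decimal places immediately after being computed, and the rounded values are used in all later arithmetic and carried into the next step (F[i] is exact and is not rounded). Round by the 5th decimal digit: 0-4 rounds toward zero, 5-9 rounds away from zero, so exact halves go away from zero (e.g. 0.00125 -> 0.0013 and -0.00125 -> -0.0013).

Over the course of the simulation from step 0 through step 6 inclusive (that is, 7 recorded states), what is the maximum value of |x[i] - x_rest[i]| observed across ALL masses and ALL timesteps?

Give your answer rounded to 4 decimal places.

Answer: 2.1190

Derivation:
Step 0: x=[3.0000 11.0000] v=[0.0000 -1.0000]
Step 1: x=[4.2500 10.1250] v=[2.5000 -1.7500]
Step 2: x=[5.9063 9.1406] v=[3.3125 -1.9688]
Step 3: x=[6.8946 8.3769] v=[1.9765 -1.5274]
Step 4: x=[6.5298 8.0529] v=[-0.7297 -0.6480]
Step 5: x=[4.9133 8.1636] v=[-3.2331 0.2213]
Step 6: x=[2.8810 8.4930] v=[-4.0646 0.6588]
Max displacement = 2.1190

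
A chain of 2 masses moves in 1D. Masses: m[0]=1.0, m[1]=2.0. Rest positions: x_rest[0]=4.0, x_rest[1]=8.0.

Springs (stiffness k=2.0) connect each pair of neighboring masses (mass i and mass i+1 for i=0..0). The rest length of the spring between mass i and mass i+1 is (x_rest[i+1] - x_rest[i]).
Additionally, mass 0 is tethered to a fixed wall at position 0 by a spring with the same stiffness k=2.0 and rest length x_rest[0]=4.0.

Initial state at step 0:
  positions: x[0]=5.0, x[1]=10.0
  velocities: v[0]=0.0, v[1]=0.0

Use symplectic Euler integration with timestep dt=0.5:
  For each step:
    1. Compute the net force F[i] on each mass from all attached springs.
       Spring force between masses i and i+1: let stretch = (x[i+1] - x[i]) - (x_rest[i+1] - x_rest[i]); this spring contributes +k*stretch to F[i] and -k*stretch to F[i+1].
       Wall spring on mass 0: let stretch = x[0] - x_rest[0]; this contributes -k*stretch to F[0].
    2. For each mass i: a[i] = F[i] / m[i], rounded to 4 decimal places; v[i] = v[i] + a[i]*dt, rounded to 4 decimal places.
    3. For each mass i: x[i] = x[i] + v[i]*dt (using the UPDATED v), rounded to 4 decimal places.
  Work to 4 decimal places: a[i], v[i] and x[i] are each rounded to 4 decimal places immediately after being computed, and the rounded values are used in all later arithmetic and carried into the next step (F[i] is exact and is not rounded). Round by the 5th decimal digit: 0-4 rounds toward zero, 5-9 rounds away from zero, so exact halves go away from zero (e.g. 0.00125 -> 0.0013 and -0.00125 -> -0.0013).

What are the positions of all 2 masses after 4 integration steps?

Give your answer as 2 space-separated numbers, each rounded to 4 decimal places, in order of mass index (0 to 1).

Answer: 4.0391 8.1601

Derivation:
Step 0: x=[5.0000 10.0000] v=[0.0000 0.0000]
Step 1: x=[5.0000 9.7500] v=[0.0000 -0.5000]
Step 2: x=[4.8750 9.3125] v=[-0.2500 -0.8750]
Step 3: x=[4.5313 8.7656] v=[-0.6875 -1.0938]
Step 4: x=[4.0391 8.1601] v=[-0.9845 -1.2110]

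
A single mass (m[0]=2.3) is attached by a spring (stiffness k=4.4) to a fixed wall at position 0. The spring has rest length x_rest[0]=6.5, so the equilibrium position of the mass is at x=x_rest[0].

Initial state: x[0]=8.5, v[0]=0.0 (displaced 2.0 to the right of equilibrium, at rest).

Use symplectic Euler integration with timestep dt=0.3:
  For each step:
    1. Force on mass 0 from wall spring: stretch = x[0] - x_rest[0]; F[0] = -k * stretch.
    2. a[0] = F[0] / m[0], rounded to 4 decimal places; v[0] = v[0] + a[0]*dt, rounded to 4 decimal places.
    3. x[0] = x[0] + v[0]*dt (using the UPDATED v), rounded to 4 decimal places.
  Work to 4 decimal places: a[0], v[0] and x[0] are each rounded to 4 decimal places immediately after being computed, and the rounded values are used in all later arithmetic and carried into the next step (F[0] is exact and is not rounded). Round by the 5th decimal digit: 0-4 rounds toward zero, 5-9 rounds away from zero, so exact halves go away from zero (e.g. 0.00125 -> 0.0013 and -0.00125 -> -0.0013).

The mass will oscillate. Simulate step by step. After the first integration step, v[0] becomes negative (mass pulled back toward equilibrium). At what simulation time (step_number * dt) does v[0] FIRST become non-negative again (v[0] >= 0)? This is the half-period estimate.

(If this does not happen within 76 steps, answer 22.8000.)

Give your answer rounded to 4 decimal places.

Step 0: x=[8.5000] v=[0.0000]
Step 1: x=[8.1557] v=[-1.1478]
Step 2: x=[7.5263] v=[-2.0980]
Step 3: x=[6.7202] v=[-2.6870]
Step 4: x=[5.8762] v=[-2.8134]
Step 5: x=[5.1396] v=[-2.4554]
Step 6: x=[4.6372] v=[-1.6747]
Step 7: x=[4.4555] v=[-0.6056]
Step 8: x=[4.6258] v=[0.5678]
First v>=0 after going negative at step 8, time=2.4000

Answer: 2.4000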